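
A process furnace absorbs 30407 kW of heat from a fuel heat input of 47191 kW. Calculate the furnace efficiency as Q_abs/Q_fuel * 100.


Furnace efficiency = Q_absorbed / Q_fuel * 100
= 30407 / 47191 * 100 = 64.43

64.43 %


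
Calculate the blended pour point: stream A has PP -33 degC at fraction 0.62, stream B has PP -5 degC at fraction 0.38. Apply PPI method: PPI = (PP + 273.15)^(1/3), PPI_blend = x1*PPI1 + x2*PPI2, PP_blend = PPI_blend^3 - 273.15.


PPI_1 = (-33 + 273.15)^(1/3) = 6.215759
PPI_2 = (-5 + 273.15)^(1/3) = 6.448508
PPI_blend = 0.62 * 6.215759 + 0.38 * 6.448508 = 6.304204
PP_blend = 6.304204^3 - 273.15 = 250.5479 - 273.15 = -22.6

-22.6 degC


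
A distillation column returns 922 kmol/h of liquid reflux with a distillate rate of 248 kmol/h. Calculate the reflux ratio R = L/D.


Reflux ratio definition: R = L / D (liquid returned / distillate withdrawn)
L = 922 kmol/h, D = 248 kmol/h
R = 922 / 248 = 3.718

3.718


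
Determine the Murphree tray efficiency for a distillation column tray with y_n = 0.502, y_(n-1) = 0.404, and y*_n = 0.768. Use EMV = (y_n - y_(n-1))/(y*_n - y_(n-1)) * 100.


Murphree vapor efficiency: EMV = (y_n - y_(n-1)) / (y*_n - y_(n-1)) * 100
EMV = (0.502 - 0.404) / (0.768 - 0.404) * 100 = 0.098 / 0.364 * 100 = 26.92

26.92 %


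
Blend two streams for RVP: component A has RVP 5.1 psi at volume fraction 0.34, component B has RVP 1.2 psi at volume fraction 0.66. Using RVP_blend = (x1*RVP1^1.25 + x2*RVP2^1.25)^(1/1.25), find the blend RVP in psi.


Chevron index: RVP_blend = (sum xi*RVPi^1.25)^(1/1.25)
RVP^1.25 terms: 0.34 * 5.1^1.25 + 0.66 * 1.2^1.25 = 3.43474
RVP_blend = 3.43474^(1/1.25) = 2.684

2.684 psi


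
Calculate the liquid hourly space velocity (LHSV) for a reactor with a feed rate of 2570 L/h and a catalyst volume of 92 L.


LHSV = volumetric feed rate / catalyst volume
= 2570 L/h / 92 L
= 27.93 h^-1

27.93 h^-1


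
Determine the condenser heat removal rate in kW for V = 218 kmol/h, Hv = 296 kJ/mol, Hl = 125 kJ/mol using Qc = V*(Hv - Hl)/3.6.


Qc = 218 * (296 - 125) / 3.6 = 218 * 171 / 3.6 = 10360

10360 kW


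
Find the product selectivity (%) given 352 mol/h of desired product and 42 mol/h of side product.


Selectivity = desired / (desired + undesired) * 100
Total products = 352 + 42 = 394 mol/h
S = 352 / 394 * 100
= 0.8934 * 100
= 89.34 %

89.34 %


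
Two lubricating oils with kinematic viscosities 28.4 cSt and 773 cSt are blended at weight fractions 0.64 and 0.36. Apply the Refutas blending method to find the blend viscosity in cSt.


Refutas method: VBN_i = 14.534*ln(ln(visc_i + 0.8)) + 10.975, blended linearly by mass fraction; since VBN is linear in VBI_i = ln(ln(visc_i + 0.8)) and the fractions sum to 1, blend VBI directly: visc = exp(exp(VBI_blend)) - 0.8
VBI_1 = ln(ln(28.4 + 0.8)) = 1.21615
VBI_2 = ln(ln(773 + 0.8)) = 1.89481
VBI_blend = 0.64 * 1.21615 + 0.36 * 1.89481 = 1.46047
visc_blend = exp(exp(1.46047)) - 0.8 = 73.49

73.49 cSt


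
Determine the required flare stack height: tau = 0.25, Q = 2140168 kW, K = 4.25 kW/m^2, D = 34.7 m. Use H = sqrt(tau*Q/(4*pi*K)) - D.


tau*Q/(4*pi*K) = 0.25 * 2140168 / (4 * pi * 4.25) = 10018.2
sqrt(10018.2) = 100.091
H = 100.091 - 34.7 = 65.39

65.39 m


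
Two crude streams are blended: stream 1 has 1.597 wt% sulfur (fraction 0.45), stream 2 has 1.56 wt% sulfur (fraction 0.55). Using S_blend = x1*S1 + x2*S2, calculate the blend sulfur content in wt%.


Linear sulfur blending: S_blend = x1*S1 + x2*S2
Contribution 1: 0.45 * 1.597 = 0.71865 wt%
Contribution 2: 0.55 * 1.56 = 0.858 wt%
S_blend = 0.71865 + 0.858 = 1.57665

1.57665 wt%


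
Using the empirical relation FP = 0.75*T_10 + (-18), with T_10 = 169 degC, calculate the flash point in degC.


FP = 0.75 * 169 + (-18) = 108.75

108.75 degC


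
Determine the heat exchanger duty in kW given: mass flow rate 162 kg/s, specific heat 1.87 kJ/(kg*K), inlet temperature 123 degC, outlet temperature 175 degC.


Q = m_dot * cp * delta_T
delta_T = 175 - 123 = 52 K
Q = 162 * 1.87 * 52
= 302.94 * 52
= 15752.88 kW

15752.88 kW


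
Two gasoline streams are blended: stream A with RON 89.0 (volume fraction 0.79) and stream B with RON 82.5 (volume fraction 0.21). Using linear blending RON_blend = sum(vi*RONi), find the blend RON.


Linear blending: RON_blend = sum(vi * RONi)
Contribution 1: 0.79 * 89.0 = 70.31
Contribution 2: 0.21 * 82.5 = 17.325
RON_blend = 70.31 + 17.325 = 87.635

87.635


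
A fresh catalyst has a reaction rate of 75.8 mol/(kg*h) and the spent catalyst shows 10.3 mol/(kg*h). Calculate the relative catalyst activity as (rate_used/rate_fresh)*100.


Activity (%) = (rate_used / rate_fresh) * 100
rate_used = 10.3, rate_fresh = 75.8
= (10.3 / 75.8) * 100
= 0.1359 * 100 = 13.59

13.59 %


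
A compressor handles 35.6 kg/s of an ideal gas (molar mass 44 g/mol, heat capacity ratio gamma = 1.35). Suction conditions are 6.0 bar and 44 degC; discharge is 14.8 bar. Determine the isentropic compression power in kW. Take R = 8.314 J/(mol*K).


Isentropic work: W = m*(gamma/(gamma-1))*(R*T1/MW)*((P2/P1)^((gamma-1)/gamma) - 1)
T1 = 44 + 273.15 = 317.15 K
Pressure ratio = 14.8 / 6.0 = 2.46667
Exponent = (1.35 - 1)/1.35 = 0.259259
(P2/P1)^exp - 1 = 2.46667^0.259259 - 1 = 0.263742
W = 35.6 * 1.35 / 0.35 * 8.314 * 317.15 / 44 * 0.263742 = 2170

2170 kW


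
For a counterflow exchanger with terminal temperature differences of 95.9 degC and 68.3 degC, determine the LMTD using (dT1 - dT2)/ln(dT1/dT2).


LMTD = (dT1 - dT2) / ln(dT1/dT2)
= (95.9 - 68.3) / ln(95.9 / 68.3) = 27.6 / 0.339396 = 81.32

81.32 degC


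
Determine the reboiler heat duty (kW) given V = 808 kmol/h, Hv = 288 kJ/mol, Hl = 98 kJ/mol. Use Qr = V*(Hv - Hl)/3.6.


Qr = 808 * (288 - 98) / 3.6 = 808 * 190 / 3.6 = 42640

42640 kW


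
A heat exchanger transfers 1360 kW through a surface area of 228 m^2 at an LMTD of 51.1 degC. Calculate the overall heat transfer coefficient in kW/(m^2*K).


From Q = U*A*LMTD, U = Q / (A * LMTD)
U = 1360 / (228 * 51.1) = 1360 / 11650.8 = 0.1167

0.1167 kW/(m^2*K)


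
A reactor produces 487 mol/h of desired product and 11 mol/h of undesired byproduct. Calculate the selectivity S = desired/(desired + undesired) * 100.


Selectivity = desired / (desired + undesired) * 100
Total products = 487 + 11 = 498 mol/h
S = 487 / 498 * 100
= 0.9779 * 100
= 97.79 %

97.79 %


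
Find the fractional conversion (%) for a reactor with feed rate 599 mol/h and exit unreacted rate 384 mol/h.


X = (F_in - F_out) / F_in * 100
Moles reacted = 599 - 384 = 215
X = 215 / 599 * 100
= 0.3589 * 100
= 35.89 %

35.89 %


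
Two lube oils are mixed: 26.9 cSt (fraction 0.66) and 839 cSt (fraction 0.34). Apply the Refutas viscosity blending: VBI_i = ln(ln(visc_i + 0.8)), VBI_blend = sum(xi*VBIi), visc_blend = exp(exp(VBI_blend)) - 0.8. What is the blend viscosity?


Refutas method: VBN_i = 14.534*ln(ln(visc_i + 0.8)) + 10.975, blended linearly by mass fraction; since VBN is linear in VBI_i = ln(ln(visc_i + 0.8)) and the fractions sum to 1, blend VBI directly: visc = exp(exp(VBI_blend)) - 0.8
VBI_1 = ln(ln(26.9 + 0.8)) = 1.2004
VBI_2 = ln(ln(839 + 0.8)) = 1.90705
VBI_blend = 0.66 * 1.2004 + 0.34 * 1.90705 = 1.44066
visc_blend = exp(exp(1.44066)) - 0.8 = 67.47

67.47 cSt


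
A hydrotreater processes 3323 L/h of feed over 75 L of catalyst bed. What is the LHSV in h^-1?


LHSV = volumetric feed rate / catalyst volume
= 3323 L/h / 75 L
= 44.31 h^-1

44.31 h^-1


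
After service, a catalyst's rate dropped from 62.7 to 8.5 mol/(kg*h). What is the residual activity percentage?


Activity (%) = (rate_used / rate_fresh) * 100
rate_used = 8.5, rate_fresh = 62.7
= (8.5 / 62.7) * 100
= 0.1356 * 100 = 13.56

13.56 %


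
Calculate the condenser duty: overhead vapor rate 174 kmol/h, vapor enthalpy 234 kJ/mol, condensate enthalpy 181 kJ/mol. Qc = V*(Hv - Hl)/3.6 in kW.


Qc = 174 * (234 - 181) / 3.6 = 174 * 53 / 3.6 = 2562

2562 kW


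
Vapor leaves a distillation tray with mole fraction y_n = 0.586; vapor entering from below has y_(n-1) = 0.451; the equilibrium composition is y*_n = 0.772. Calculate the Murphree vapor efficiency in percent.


Murphree vapor efficiency: EMV = (y_n - y_(n-1)) / (y*_n - y_(n-1)) * 100
EMV = (0.586 - 0.451) / (0.772 - 0.451) * 100 = 0.135 / 0.321 * 100 = 42.06

42.06 %


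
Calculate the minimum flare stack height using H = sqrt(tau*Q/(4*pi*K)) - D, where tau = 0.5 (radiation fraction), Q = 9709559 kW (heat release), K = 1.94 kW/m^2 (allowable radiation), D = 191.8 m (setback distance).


tau*Q/(4*pi*K) = 0.5 * 9709559 / (4 * pi * 1.94) = 199140
sqrt(199140) = 446.251
H = 446.251 - 191.8 = 254.5

254.5 m


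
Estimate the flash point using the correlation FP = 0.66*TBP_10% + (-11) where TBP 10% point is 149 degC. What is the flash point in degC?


FP = 0.66 * 149 + (-11) = 87.34

87.34 degC


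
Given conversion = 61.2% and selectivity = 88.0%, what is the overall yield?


Overall yield = conversion (%) * selectivity (%) / 100
Conversion = 61.2%, Selectivity = 88.0%
Y = 61.2 * 88.0 / 100
= 53.856 %

53.856 %


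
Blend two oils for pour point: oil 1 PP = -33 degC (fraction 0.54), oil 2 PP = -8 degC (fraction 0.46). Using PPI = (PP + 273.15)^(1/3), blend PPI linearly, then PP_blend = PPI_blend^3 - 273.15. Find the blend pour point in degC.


PPI_1 = (-33 + 273.15)^(1/3) = 6.215759
PPI_2 = (-8 + 273.15)^(1/3) = 6.42437
PPI_blend = 0.54 * 6.215759 + 0.46 * 6.42437 = 6.31172
PP_blend = 6.31172^3 - 273.15 = 251.4451 - 273.15 = -21.7

-21.7 degC


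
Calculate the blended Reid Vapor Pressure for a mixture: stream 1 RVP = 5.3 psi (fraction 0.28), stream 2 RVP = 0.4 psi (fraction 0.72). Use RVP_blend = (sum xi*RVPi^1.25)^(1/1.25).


Chevron index: RVP_blend = (sum xi*RVPi^1.25)^(1/1.25)
RVP^1.25 terms: 0.28 * 5.3^1.25 + 0.72 * 0.4^1.25 = 2.4807
RVP_blend = 2.4807^(1/1.25) = 2.069

2.069 psi


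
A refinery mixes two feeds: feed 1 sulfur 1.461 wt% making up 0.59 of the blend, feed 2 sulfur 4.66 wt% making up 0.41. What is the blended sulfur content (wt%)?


Linear sulfur blending: S_blend = x1*S1 + x2*S2
Contribution 1: 0.59 * 1.461 = 0.86199 wt%
Contribution 2: 0.41 * 4.66 = 1.9106 wt%
S_blend = 0.86199 + 1.9106 = 2.77259

2.77259 wt%


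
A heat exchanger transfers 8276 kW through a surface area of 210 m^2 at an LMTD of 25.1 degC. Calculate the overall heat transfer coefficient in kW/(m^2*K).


From Q = U*A*LMTD, U = Q / (A * LMTD)
U = 8276 / (210 * 25.1) = 8276 / 5271 = 1.570

1.570 kW/(m^2*K)


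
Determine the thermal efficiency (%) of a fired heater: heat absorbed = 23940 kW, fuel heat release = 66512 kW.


Furnace efficiency = Q_absorbed / Q_fuel * 100
= 23940 / 66512 * 100 = 35.99

35.99 %


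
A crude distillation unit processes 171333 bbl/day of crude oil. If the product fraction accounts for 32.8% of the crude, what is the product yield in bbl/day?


Crude throughput = 171333 bbl/day
Fraction yield = 32.8%
yield = throughput * fraction / 100
yield = 171333 * 32.8 / 100 = 56197.224

56197.224 bbl/day


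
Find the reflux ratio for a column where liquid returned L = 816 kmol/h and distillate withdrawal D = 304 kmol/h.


Reflux ratio definition: R = L / D (liquid returned / distillate withdrawn)
L = 816 kmol/h, D = 304 kmol/h
R = 816 / 304 = 2.684

2.684


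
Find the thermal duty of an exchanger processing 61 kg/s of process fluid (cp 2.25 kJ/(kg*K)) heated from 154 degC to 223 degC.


Q = m_dot * cp * delta_T
delta_T = 223 - 154 = 69 K
Q = 61 * 2.25 * 69
= 137.25 * 69
= 9470.25 kW

9470.25 kW


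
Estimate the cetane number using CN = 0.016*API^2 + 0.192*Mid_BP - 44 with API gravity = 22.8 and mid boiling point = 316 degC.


CN = 0.016 * 22.8^2 + 0.192 * 316 - 44
CN = 8.31744 + 60.672 - 44 = 24.98944

24.98944


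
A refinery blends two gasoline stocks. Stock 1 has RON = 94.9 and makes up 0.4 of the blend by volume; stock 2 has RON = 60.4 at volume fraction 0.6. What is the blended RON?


Linear blending: RON_blend = sum(vi * RONi)
Contribution 1: 0.4 * 94.9 = 37.96
Contribution 2: 0.6 * 60.4 = 36.24
RON_blend = 37.96 + 36.24 = 74.2

74.2


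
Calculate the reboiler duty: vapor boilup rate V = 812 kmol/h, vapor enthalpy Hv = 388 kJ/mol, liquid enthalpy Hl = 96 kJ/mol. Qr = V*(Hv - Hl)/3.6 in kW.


Qr = 812 * (388 - 96) / 3.6 = 812 * 292 / 3.6 = 65860

65860 kW


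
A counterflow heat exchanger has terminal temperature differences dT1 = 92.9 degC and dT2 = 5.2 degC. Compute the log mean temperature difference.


LMTD = (dT1 - dT2) / ln(dT1/dT2)
= (92.9 - 5.2) / ln(92.9 / 5.2) = 87.7 / 2.88287 = 30.42

30.42 degC


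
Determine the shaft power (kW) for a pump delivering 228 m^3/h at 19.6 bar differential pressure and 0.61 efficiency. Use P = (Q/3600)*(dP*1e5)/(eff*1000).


Q = 228 / 3600 = 0.0633333 m^3/s
P = 0.0633333 * (19.6 * 1e5) / 0.61 / 1000 = 203.5

203.5 kW


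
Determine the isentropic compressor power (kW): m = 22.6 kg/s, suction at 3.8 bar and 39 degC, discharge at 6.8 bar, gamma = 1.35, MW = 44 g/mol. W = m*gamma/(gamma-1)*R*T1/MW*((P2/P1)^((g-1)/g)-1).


Isentropic work: W = m*(gamma/(gamma-1))*(R*T1/MW)*((P2/P1)^((gamma-1)/gamma) - 1)
T1 = 39 + 273.15 = 312.15 K
Pressure ratio = 6.8 / 3.8 = 1.78947
Exponent = (1.35 - 1)/1.35 = 0.259259
(P2/P1)^exp - 1 = 1.78947^0.259259 - 1 = 0.162843
W = 22.6 * 1.35 / 0.35 * 8.314 * 312.15 / 44 * 0.162843 = 837.3

837.3 kW


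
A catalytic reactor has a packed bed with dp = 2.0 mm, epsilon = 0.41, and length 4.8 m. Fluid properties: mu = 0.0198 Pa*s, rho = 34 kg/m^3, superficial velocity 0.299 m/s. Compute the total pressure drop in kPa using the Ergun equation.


dp = 2.0 mm = 0.002 m
Viscous term = 150*0.0198*0.299*(1-0.41)^2 / (0.002^2*0.41^3) = 1121300
Inertial term = 1.75*34*0.299^2*(1-0.41) / (0.002*0.41^3) = 22768.3
dP/L = 1121300 + 22768.3 = 1144070 Pa/m
dP = 1144070 * 4.8 / 1000 = 5492 kPa

5492 kPa


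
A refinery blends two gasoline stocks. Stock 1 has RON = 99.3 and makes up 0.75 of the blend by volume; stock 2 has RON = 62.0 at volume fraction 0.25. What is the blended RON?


Linear blending: RON_blend = sum(vi * RONi)
Contribution 1: 0.75 * 99.3 = 74.475
Contribution 2: 0.25 * 62.0 = 15.5
RON_blend = 74.475 + 15.5 = 89.975

89.975


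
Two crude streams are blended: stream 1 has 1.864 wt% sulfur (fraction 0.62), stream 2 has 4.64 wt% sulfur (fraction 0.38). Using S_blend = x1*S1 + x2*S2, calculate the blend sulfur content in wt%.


Linear sulfur blending: S_blend = x1*S1 + x2*S2
Contribution 1: 0.62 * 1.864 = 1.15568 wt%
Contribution 2: 0.38 * 4.64 = 1.7632 wt%
S_blend = 1.15568 + 1.7632 = 2.91888

2.91888 wt%


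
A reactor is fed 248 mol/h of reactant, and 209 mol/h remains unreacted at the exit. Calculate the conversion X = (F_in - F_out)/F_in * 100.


X = (F_in - F_out) / F_in * 100
Moles reacted = 248 - 209 = 39
X = 39 / 248 * 100
= 0.1573 * 100
= 15.73 %

15.73 %


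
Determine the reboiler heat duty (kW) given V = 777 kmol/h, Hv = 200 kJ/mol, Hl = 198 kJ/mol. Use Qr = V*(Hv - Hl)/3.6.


Qr = 777 * (200 - 198) / 3.6 = 777 * 2 / 3.6 = 431.7

431.7 kW


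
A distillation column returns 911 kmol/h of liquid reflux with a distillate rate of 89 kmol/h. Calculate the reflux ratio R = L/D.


Reflux ratio definition: R = L / D (liquid returned / distillate withdrawn)
L = 911 kmol/h, D = 89 kmol/h
R = 911 / 89 = 10.24

10.24


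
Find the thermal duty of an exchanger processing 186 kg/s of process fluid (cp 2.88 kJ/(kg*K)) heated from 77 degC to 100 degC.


Q = m_dot * cp * delta_T
delta_T = 100 - 77 = 23 K
Q = 186 * 2.88 * 23
= 535.68 * 23
= 12320.64 kW

12320.64 kW


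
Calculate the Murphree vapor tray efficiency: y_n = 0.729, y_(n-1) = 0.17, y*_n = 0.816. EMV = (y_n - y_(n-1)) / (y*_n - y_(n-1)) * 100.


Murphree vapor efficiency: EMV = (y_n - y_(n-1)) / (y*_n - y_(n-1)) * 100
EMV = (0.729 - 0.17) / (0.816 - 0.17) * 100 = 0.559 / 0.646 * 100 = 86.53

86.53 %


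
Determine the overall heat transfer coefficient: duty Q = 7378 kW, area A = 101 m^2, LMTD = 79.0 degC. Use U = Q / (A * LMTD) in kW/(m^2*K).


From Q = U*A*LMTD, U = Q / (A * LMTD)
U = 7378 / (101 * 79.0) = 7378 / 7979 = 0.9247

0.9247 kW/(m^2*K)


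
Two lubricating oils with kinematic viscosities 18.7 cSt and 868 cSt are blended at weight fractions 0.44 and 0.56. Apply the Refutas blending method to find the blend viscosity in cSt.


Refutas method: VBN_i = 14.534*ln(ln(visc_i + 0.8)) + 10.975, blended linearly by mass fraction; since VBN is linear in VBI_i = ln(ln(visc_i + 0.8)) and the fractions sum to 1, blend VBI directly: visc = exp(exp(VBI_blend)) - 0.8
VBI_1 = ln(ln(18.7 + 0.8)) = 1.0887
VBI_2 = ln(ln(868 + 0.8)) = 1.91207
VBI_blend = 0.44 * 1.0887 + 0.56 * 1.91207 = 1.54979
visc_blend = exp(exp(1.54979)) - 0.8 = 110.3

110.3 cSt


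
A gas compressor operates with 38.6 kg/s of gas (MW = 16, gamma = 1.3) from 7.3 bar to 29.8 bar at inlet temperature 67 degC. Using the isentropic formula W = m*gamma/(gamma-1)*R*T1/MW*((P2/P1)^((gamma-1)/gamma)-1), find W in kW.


Isentropic work: W = m*(gamma/(gamma-1))*(R*T1/MW)*((P2/P1)^((gamma-1)/gamma) - 1)
T1 = 67 + 273.15 = 340.15 K
Pressure ratio = 29.8 / 7.3 = 4.08219
Exponent = (1.3 - 1)/1.3 = 0.230769
(P2/P1)^exp - 1 = 4.08219^0.230769 - 1 = 0.383487
W = 38.6 * 1.3 / 0.3 * 8.314 * 340.15 / 16 * 0.383487 = 11340

11340 kW


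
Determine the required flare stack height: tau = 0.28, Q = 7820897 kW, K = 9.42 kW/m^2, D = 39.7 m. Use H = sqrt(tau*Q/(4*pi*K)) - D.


tau*Q/(4*pi*K) = 0.28 * 7820897 / (4 * pi * 9.42) = 18499.2
sqrt(18499.2) = 136.012
H = 136.012 - 39.7 = 96.31

96.31 m


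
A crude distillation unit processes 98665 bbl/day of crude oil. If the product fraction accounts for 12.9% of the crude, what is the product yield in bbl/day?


Crude throughput = 98665 bbl/day
Fraction yield = 12.9%
yield = throughput * fraction / 100
yield = 98665 * 12.9 / 100 = 12727.785

12727.785 bbl/day


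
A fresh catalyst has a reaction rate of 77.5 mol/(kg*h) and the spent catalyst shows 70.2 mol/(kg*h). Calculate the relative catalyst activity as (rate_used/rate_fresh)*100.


Activity (%) = (rate_used / rate_fresh) * 100
rate_used = 70.2, rate_fresh = 77.5
= (70.2 / 77.5) * 100
= 0.9058 * 100 = 90.58

90.58 %


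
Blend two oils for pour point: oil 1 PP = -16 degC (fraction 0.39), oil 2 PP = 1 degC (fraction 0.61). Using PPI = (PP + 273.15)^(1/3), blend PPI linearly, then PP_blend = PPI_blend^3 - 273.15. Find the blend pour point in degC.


PPI_1 = (-16 + 273.15)^(1/3) = 6.359098
PPI_2 = (1 + 273.15)^(1/3) = 6.49625
PPI_blend = 0.39 * 6.359098 + 0.61 * 6.49625 = 6.442761
PP_blend = 6.442761^3 - 273.15 = 267.4337 - 273.15 = -5.72

-5.72 degC


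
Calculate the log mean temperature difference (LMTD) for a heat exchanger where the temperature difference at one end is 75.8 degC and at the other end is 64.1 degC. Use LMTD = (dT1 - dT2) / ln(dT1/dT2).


LMTD = (dT1 - dT2) / ln(dT1/dT2)
= (75.8 - 64.1) / ln(75.8 / 64.1) = 11.7 / 0.167654 = 69.79

69.79 degC


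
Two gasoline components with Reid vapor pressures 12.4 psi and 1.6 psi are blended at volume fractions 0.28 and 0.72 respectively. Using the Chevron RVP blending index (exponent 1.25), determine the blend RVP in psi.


Chevron index: RVP_blend = (sum xi*RVPi^1.25)^(1/1.25)
RVP^1.25 terms: 0.28 * 12.4^1.25 + 0.72 * 1.6^1.25 = 7.81095
RVP_blend = 7.81095^(1/1.25) = 5.178

5.178 psi


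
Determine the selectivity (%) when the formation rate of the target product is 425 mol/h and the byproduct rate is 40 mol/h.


Selectivity = desired / (desired + undesired) * 100
Total products = 425 + 40 = 465 mol/h
S = 425 / 465 * 100
= 0.9140 * 100
= 91.40 %

91.40 %


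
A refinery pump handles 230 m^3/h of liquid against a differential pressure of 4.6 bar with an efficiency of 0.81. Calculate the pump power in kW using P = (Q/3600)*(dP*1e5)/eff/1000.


Q = 230 / 3600 = 0.0638889 m^3/s
P = 0.0638889 * (4.6 * 1e5) / 0.81 / 1000 = 36.28

36.28 kW


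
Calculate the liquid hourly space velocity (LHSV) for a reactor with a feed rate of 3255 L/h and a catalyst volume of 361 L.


LHSV = volumetric feed rate / catalyst volume
= 3255 L/h / 361 L
= 9.017 h^-1

9.017 h^-1


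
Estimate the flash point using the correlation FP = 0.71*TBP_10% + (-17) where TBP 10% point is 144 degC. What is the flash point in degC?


FP = 0.71 * 144 + (-17) = 85.24

85.24 degC


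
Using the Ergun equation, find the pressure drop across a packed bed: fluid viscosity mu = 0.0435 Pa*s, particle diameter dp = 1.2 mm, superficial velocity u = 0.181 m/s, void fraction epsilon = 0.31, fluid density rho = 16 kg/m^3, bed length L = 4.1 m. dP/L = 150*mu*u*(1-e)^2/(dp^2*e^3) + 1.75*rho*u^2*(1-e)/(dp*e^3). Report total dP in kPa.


dp = 1.2 mm = 0.0012 m
Viscous term = 150*0.0435*0.181*(1-0.31)^2 / (0.0012^2*0.31^3) = 13107200
Inertial term = 1.75*16*0.181^2*(1-0.31) / (0.0012*0.31^3) = 17705.1
dP/L = 13107200 + 17705.1 = 13124900 Pa/m
dP = 13124900 * 4.1 / 1000 = 53810 kPa

53810 kPa


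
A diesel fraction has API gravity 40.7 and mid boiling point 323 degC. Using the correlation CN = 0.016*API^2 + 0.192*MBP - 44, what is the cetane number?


CN = 0.016 * 40.7^2 + 0.192 * 323 - 44
CN = 26.50384 + 62.016 - 44 = 44.51984

44.51984


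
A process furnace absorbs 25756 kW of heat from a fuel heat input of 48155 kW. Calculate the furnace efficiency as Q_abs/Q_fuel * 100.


Furnace efficiency = Q_absorbed / Q_fuel * 100
= 25756 / 48155 * 100 = 53.49

53.49 %


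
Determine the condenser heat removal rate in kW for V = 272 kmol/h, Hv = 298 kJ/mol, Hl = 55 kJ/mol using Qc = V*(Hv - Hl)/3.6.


Qc = 272 * (298 - 55) / 3.6 = 272 * 243 / 3.6 = 18360

18360 kW


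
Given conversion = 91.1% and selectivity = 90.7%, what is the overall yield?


Overall yield = conversion (%) * selectivity (%) / 100
Conversion = 91.1%, Selectivity = 90.7%
Y = 91.1 * 90.7 / 100
= 82.6277 %

82.6277 %


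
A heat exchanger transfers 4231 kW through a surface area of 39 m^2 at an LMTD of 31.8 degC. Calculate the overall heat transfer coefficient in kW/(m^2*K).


From Q = U*A*LMTD, U = Q / (A * LMTD)
U = 4231 / (39 * 31.8) = 4231 / 1240.2 = 3.412

3.412 kW/(m^2*K)


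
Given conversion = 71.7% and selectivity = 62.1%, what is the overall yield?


Overall yield = conversion (%) * selectivity (%) / 100
Conversion = 71.7%, Selectivity = 62.1%
Y = 71.7 * 62.1 / 100
= 44.5257 %

44.5257 %


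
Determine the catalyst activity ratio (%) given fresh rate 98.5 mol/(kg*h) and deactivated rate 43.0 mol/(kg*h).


Activity (%) = (rate_used / rate_fresh) * 100
rate_used = 43.0, rate_fresh = 98.5
= (43.0 / 98.5) * 100
= 0.4365 * 100 = 43.65

43.65 %


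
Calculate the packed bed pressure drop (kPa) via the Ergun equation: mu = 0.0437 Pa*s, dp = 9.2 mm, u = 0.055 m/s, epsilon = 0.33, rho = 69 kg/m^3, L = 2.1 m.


dp = 9.2 mm = 0.0092 m
Viscous term = 150*0.0437*0.055*(1-0.33)^2 / (0.0092^2*0.33^3) = 53206.8
Inertial term = 1.75*69*0.055^2*(1-0.33) / (0.0092*0.33^3) = 740.215
dP/L = 53206.8 + 740.215 = 53947 Pa/m
dP = 53947 * 2.1 / 1000 = 113.3 kPa

113.3 kPa


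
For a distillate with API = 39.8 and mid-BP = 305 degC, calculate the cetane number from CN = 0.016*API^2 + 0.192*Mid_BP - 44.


CN = 0.016 * 39.8^2 + 0.192 * 305 - 44
CN = 25.34464 + 58.56 - 44 = 39.90464

39.90464


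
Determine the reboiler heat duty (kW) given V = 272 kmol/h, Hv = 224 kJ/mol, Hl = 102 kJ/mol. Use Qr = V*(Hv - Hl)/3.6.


Qr = 272 * (224 - 102) / 3.6 = 272 * 122 / 3.6 = 9218

9218 kW


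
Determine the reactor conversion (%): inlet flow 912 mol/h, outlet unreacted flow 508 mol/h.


X = (F_in - F_out) / F_in * 100
Moles reacted = 912 - 508 = 404
X = 404 / 912 * 100
= 0.4430 * 100
= 44.30 %

44.30 %


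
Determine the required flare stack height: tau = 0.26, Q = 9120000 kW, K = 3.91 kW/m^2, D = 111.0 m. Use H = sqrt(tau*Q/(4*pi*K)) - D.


tau*Q/(4*pi*K) = 0.26 * 9120000 / (4 * pi * 3.91) = 48259.4
sqrt(48259.4) = 219.68
H = 219.68 - 111.0 = 108.7

108.7 m


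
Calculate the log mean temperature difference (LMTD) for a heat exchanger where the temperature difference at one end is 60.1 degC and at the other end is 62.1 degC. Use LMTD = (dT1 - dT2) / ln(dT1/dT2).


LMTD = (dT1 - dT2) / ln(dT1/dT2)
= (60.1 - 62.1) / ln(60.1 / 62.1) = -2 / -0.0327361 = 61.09

61.09 degC


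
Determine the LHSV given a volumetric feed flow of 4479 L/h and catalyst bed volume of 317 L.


LHSV = volumetric feed rate / catalyst volume
= 4479 L/h / 317 L
= 14.13 h^-1

14.13 h^-1


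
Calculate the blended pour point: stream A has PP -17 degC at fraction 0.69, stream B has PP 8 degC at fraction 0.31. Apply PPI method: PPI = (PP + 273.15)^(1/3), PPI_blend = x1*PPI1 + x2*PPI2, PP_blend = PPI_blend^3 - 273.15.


PPI_1 = (-17 + 273.15)^(1/3) = 6.350844
PPI_2 = (8 + 273.15)^(1/3) = 6.551077
PPI_blend = 0.69 * 6.350844 + 0.31 * 6.551077 = 6.412916
PP_blend = 6.412916^3 - 273.15 = 263.7343 - 273.15 = -9.42

-9.42 degC


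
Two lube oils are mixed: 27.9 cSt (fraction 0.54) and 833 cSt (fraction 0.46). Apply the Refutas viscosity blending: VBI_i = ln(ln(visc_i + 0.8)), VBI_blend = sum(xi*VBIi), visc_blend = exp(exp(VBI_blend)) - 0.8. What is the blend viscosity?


Refutas method: VBN_i = 14.534*ln(ln(visc_i + 0.8)) + 10.975, blended linearly by mass fraction; since VBN is linear in VBI_i = ln(ln(visc_i + 0.8)) and the fractions sum to 1, blend VBI directly: visc = exp(exp(VBI_blend)) - 0.8
VBI_1 = ln(ln(27.9 + 0.8)) = 1.21102
VBI_2 = ln(ln(833 + 0.8)) = 1.90598
VBI_blend = 0.54 * 1.21102 + 0.46 * 1.90598 = 1.5307
visc_blend = exp(exp(1.5307)) - 0.8 = 100.8

100.8 cSt


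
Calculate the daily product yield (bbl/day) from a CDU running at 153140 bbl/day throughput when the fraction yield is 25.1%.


Crude throughput = 153140 bbl/day
Fraction yield = 25.1%
yield = throughput * fraction / 100
yield = 153140 * 25.1 / 100 = 38438.14

38438.14 bbl/day


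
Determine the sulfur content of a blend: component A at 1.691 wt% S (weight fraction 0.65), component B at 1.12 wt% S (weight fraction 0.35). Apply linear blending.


Linear sulfur blending: S_blend = x1*S1 + x2*S2
Contribution 1: 0.65 * 1.691 = 1.09915 wt%
Contribution 2: 0.35 * 1.12 = 0.392 wt%
S_blend = 1.09915 + 0.392 = 1.49115

1.49115 wt%


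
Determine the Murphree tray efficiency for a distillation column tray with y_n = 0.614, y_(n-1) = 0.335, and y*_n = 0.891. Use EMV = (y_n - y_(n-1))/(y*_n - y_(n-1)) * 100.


Murphree vapor efficiency: EMV = (y_n - y_(n-1)) / (y*_n - y_(n-1)) * 100
EMV = (0.614 - 0.335) / (0.891 - 0.335) * 100 = 0.279 / 0.556 * 100 = 50.18

50.18 %


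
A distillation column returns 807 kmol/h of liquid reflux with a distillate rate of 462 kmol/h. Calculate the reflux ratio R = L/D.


Reflux ratio definition: R = L / D (liquid returned / distillate withdrawn)
L = 807 kmol/h, D = 462 kmol/h
R = 807 / 462 = 1.747

1.747


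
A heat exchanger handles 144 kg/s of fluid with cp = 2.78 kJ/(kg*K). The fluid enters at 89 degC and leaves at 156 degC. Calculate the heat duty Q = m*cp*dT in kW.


Q = m_dot * cp * delta_T
delta_T = 156 - 89 = 67 K
Q = 144 * 2.78 * 67
= 400.32 * 67
= 26821.44 kW

26821.44 kW


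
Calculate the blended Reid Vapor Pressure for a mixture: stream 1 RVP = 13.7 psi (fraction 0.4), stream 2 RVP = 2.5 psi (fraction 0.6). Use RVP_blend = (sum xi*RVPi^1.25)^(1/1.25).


Chevron index: RVP_blend = (sum xi*RVPi^1.25)^(1/1.25)
RVP^1.25 terms: 0.4 * 13.7^1.25 + 0.6 * 2.5^1.25 = 12.4291
RVP_blend = 12.4291^(1/1.25) = 7.508

7.508 psi


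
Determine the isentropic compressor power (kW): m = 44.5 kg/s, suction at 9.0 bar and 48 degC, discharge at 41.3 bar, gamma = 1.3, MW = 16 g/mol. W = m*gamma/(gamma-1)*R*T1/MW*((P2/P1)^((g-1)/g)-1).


Isentropic work: W = m*(gamma/(gamma-1))*(R*T1/MW)*((P2/P1)^((gamma-1)/gamma) - 1)
T1 = 48 + 273.15 = 321.15 K
Pressure ratio = 41.3 / 9.0 = 4.58889
Exponent = (1.3 - 1)/1.3 = 0.230769
(P2/P1)^exp - 1 = 4.58889^0.230769 - 1 = 0.421352
W = 44.5 * 1.3 / 0.3 * 8.314 * 321.15 / 16 * 0.421352 = 13560

13560 kW


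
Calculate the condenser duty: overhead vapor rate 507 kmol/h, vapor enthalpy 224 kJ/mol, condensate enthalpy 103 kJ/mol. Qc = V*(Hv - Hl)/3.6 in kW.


Qc = 507 * (224 - 103) / 3.6 = 507 * 121 / 3.6 = 17040

17040 kW


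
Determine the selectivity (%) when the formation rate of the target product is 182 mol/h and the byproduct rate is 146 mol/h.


Selectivity = desired / (desired + undesired) * 100
Total products = 182 + 146 = 328 mol/h
S = 182 / 328 * 100
= 0.5549 * 100
= 55.49 %

55.49 %


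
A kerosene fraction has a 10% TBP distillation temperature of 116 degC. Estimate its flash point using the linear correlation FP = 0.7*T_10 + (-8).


FP = 0.7 * 116 + (-8) = 73.2

73.2 degC


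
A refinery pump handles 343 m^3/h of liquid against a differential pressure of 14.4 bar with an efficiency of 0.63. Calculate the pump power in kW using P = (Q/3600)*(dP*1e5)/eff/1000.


Q = 343 / 3600 = 0.0952778 m^3/s
P = 0.0952778 * (14.4 * 1e5) / 0.63 / 1000 = 217.8

217.8 kW


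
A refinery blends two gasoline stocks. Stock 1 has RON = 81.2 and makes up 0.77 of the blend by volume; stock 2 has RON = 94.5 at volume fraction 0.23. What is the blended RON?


Linear blending: RON_blend = sum(vi * RONi)
Contribution 1: 0.77 * 81.2 = 62.524
Contribution 2: 0.23 * 94.5 = 21.735
RON_blend = 62.524 + 21.735 = 84.259

84.259


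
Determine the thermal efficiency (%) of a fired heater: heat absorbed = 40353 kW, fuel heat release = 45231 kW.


Furnace efficiency = Q_absorbed / Q_fuel * 100
= 40353 / 45231 * 100 = 89.22

89.22 %


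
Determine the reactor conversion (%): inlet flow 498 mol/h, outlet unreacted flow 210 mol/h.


X = (F_in - F_out) / F_in * 100
Moles reacted = 498 - 210 = 288
X = 288 / 498 * 100
= 0.5783 * 100
= 57.83 %

57.83 %


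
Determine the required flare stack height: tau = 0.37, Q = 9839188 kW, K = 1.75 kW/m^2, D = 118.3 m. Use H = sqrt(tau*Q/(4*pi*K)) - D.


tau*Q/(4*pi*K) = 0.37 * 9839188 / (4 * pi * 1.75) = 165544
sqrt(165544) = 406.871
H = 406.871 - 118.3 = 288.6

288.6 m


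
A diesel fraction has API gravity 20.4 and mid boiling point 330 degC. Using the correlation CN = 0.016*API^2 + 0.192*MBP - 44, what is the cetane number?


CN = 0.016 * 20.4^2 + 0.192 * 330 - 44
CN = 6.65856 + 63.36 - 44 = 26.01856

26.01856


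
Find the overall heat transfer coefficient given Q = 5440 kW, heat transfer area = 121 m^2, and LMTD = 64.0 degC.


From Q = U*A*LMTD, U = Q / (A * LMTD)
U = 5440 / (121 * 64.0) = 5440 / 7744 = 0.7025

0.7025 kW/(m^2*K)


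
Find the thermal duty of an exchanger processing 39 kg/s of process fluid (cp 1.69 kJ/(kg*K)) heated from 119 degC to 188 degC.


Q = m_dot * cp * delta_T
delta_T = 188 - 119 = 69 K
Q = 39 * 1.69 * 69
= 65.91 * 69
= 4547.79 kW

4547.79 kW


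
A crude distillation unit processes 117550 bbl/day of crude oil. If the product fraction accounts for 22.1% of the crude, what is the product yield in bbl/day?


Crude throughput = 117550 bbl/day
Fraction yield = 22.1%
yield = throughput * fraction / 100
yield = 117550 * 22.1 / 100 = 25978.55

25978.55 bbl/day


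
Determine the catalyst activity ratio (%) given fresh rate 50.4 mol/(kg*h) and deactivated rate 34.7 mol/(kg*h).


Activity (%) = (rate_used / rate_fresh) * 100
rate_used = 34.7, rate_fresh = 50.4
= (34.7 / 50.4) * 100
= 0.6885 * 100 = 68.85

68.85 %


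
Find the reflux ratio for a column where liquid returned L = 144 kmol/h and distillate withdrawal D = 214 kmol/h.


Reflux ratio definition: R = L / D (liquid returned / distillate withdrawn)
L = 144 kmol/h, D = 214 kmol/h
R = 144 / 214 = 0.6729

0.6729


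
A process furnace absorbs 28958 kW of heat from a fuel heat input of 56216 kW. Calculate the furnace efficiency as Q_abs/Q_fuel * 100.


Furnace efficiency = Q_absorbed / Q_fuel * 100
= 28958 / 56216 * 100 = 51.51

51.51 %


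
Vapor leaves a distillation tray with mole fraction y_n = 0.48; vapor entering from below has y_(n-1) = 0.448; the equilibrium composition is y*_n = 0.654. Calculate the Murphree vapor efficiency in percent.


Murphree vapor efficiency: EMV = (y_n - y_(n-1)) / (y*_n - y_(n-1)) * 100
EMV = (0.48 - 0.448) / (0.654 - 0.448) * 100 = 0.032 / 0.206 * 100 = 15.53

15.53 %


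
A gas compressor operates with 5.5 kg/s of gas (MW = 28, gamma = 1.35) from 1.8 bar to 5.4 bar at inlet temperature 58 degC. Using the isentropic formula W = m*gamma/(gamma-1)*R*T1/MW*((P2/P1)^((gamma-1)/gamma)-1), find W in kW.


Isentropic work: W = m*(gamma/(gamma-1))*(R*T1/MW)*((P2/P1)^((gamma-1)/gamma) - 1)
T1 = 58 + 273.15 = 331.15 K
Pressure ratio = 5.4 / 1.8 = 3
Exponent = (1.35 - 1)/1.35 = 0.259259
(P2/P1)^exp - 1 = 3^0.259259 - 1 = 0.32953
W = 5.5 * 1.35 / 0.35 * 8.314 * 331.15 / 28 * 0.32953 = 687.4

687.4 kW


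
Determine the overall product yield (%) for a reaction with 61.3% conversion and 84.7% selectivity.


Overall yield = conversion (%) * selectivity (%) / 100
Conversion = 61.3%, Selectivity = 84.7%
Y = 61.3 * 84.7 / 100
= 51.9211 %

51.9211 %


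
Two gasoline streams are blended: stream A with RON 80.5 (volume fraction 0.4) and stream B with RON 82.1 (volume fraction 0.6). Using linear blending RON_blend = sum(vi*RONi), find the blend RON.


Linear blending: RON_blend = sum(vi * RONi)
Contribution 1: 0.4 * 80.5 = 32.2
Contribution 2: 0.6 * 82.1 = 49.26
RON_blend = 32.2 + 49.26 = 81.46

81.46


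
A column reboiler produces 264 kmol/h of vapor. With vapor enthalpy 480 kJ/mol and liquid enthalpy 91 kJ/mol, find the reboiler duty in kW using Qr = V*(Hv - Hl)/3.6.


Qr = 264 * (480 - 91) / 3.6 = 264 * 389 / 3.6 = 28530

28530 kW


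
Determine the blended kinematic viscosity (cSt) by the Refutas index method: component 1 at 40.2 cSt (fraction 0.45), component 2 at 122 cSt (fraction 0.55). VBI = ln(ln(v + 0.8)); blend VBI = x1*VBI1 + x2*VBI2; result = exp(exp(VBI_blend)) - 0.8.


Refutas method: VBN_i = 14.534*ln(ln(visc_i + 0.8)) + 10.975, blended linearly by mass fraction; since VBN is linear in VBI_i = ln(ln(visc_i + 0.8)) and the fractions sum to 1, blend VBI directly: visc = exp(exp(VBI_blend)) - 0.8
VBI_1 = ln(ln(40.2 + 0.8)) = 1.31199
VBI_2 = ln(ln(122 + 0.8)) = 1.57081
VBI_blend = 0.45 * 1.31199 + 0.55 * 1.57081 = 1.45434
visc_blend = exp(exp(1.45434)) - 0.8 = 71.56

71.56 cSt


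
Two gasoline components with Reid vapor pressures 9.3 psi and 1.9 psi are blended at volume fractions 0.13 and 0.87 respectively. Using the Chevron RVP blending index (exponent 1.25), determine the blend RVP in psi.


Chevron index: RVP_blend = (sum xi*RVPi^1.25)^(1/1.25)
RVP^1.25 terms: 0.13 * 9.3^1.25 + 0.87 * 1.9^1.25 = 4.052
RVP_blend = 4.052^(1/1.25) = 3.063

3.063 psi


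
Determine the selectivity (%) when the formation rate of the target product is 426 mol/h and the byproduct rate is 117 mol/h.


Selectivity = desired / (desired + undesired) * 100
Total products = 426 + 117 = 543 mol/h
S = 426 / 543 * 100
= 0.7845 * 100
= 78.45 %

78.45 %


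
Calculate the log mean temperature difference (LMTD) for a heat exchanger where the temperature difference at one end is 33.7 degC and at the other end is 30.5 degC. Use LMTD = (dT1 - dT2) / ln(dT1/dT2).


LMTD = (dT1 - dT2) / ln(dT1/dT2)
= (33.7 - 30.5) / ln(33.7 / 30.5) = 3.2 / 0.0997712 = 32.07

32.07 degC


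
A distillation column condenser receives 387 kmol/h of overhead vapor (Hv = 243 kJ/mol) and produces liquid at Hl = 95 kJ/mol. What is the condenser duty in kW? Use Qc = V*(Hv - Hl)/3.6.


Qc = 387 * (243 - 95) / 3.6 = 387 * 148 / 3.6 = 15910

15910 kW


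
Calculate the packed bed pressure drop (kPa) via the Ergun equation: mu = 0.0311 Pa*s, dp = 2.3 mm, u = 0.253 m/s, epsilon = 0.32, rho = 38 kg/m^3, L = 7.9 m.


dp = 2.3 mm = 0.0023 m
Viscous term = 150*0.0311*0.253*(1-0.32)^2 / (0.0023^2*0.32^3) = 3148360
Inertial term = 1.75*38*0.253^2*(1-0.32) / (0.0023*0.32^3) = 38405.5
dP/L = 3148360 + 38405.5 = 3186770 Pa/m
dP = 3186770 * 7.9 / 1000 = 25180 kPa

25180 kPa


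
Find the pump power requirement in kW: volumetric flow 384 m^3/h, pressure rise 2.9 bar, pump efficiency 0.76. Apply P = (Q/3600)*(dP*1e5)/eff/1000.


Q = 384 / 3600 = 0.106667 m^3/s
P = 0.106667 * (2.9 * 1e5) / 0.76 / 1000 = 40.70

40.70 kW


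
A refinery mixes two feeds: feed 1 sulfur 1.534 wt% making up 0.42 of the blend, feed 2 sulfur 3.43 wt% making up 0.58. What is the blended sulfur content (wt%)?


Linear sulfur blending: S_blend = x1*S1 + x2*S2
Contribution 1: 0.42 * 1.534 = 0.64428 wt%
Contribution 2: 0.58 * 3.43 = 1.9894 wt%
S_blend = 0.64428 + 1.9894 = 2.63368

2.63368 wt%


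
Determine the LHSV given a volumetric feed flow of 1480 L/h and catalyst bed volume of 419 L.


LHSV = volumetric feed rate / catalyst volume
= 1480 L/h / 419 L
= 3.532 h^-1

3.532 h^-1


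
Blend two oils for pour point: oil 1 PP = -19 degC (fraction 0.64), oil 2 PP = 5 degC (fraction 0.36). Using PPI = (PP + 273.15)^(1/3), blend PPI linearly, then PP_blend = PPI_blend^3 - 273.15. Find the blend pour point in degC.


PPI_1 = (-19 + 273.15)^(1/3) = 6.334272
PPI_2 = (5 + 273.15)^(1/3) = 6.527693
PPI_blend = 0.64 * 6.334272 + 0.36 * 6.527693 = 6.403904
PP_blend = 6.403904^3 - 273.15 = 262.624 - 273.15 = -10.53

-10.53 degC


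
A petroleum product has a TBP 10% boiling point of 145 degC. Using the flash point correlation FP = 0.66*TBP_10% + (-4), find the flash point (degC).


FP = 0.66 * 145 + (-4) = 91.7

91.7 degC


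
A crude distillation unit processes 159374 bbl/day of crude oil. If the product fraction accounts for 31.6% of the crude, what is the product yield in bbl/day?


Crude throughput = 159374 bbl/day
Fraction yield = 31.6%
yield = throughput * fraction / 100
yield = 159374 * 31.6 / 100 = 50362.184

50362.184 bbl/day


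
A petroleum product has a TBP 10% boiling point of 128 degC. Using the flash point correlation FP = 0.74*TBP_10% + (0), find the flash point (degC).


FP = 0.74 * 128 + (0) = 94.72

94.72 degC


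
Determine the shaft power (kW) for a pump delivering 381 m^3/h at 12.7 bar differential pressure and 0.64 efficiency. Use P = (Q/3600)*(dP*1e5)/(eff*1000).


Q = 381 / 3600 = 0.105833 m^3/s
P = 0.105833 * (12.7 * 1e5) / 0.64 / 1000 = 210.0

210.0 kW


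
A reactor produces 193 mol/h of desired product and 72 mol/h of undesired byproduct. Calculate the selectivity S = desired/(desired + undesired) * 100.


Selectivity = desired / (desired + undesired) * 100
Total products = 193 + 72 = 265 mol/h
S = 193 / 265 * 100
= 0.7283 * 100
= 72.83 %

72.83 %


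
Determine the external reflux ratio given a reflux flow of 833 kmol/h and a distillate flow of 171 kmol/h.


Reflux ratio definition: R = L / D (liquid returned / distillate withdrawn)
L = 833 kmol/h, D = 171 kmol/h
R = 833 / 171 = 4.871

4.871


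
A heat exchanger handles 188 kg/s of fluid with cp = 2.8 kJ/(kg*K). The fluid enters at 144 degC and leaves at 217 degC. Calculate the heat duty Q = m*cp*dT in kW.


Q = m_dot * cp * delta_T
delta_T = 217 - 144 = 73 K
Q = 188 * 2.8 * 73
= 526.4 * 73
= 38427.2 kW

38427.2 kW


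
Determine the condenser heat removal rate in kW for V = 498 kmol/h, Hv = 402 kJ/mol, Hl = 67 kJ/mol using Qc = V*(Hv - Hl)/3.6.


Qc = 498 * (402 - 67) / 3.6 = 498 * 335 / 3.6 = 46340

46340 kW


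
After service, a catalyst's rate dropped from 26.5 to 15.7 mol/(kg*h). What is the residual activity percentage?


Activity (%) = (rate_used / rate_fresh) * 100
rate_used = 15.7, rate_fresh = 26.5
= (15.7 / 26.5) * 100
= 0.5925 * 100 = 59.25

59.25 %


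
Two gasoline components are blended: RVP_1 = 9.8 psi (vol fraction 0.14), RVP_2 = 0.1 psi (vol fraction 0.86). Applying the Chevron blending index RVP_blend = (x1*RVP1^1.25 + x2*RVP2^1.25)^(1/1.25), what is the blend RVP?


Chevron index: RVP_blend = (sum xi*RVPi^1.25)^(1/1.25)
RVP^1.25 terms: 0.14 * 9.8^1.25 + 0.86 * 0.1^1.25 = 2.47587
RVP_blend = 2.47587^(1/1.25) = 2.065

2.065 psi
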